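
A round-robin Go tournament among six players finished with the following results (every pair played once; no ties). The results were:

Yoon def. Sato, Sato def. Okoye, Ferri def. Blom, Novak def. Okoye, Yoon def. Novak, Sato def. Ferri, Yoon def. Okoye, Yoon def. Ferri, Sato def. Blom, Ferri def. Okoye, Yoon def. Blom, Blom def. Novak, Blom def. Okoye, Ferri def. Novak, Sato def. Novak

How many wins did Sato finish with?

4

Sato's results: beat Blom, Ferri, Okoye, Novak; lost to Yoon.
That is 4 wins.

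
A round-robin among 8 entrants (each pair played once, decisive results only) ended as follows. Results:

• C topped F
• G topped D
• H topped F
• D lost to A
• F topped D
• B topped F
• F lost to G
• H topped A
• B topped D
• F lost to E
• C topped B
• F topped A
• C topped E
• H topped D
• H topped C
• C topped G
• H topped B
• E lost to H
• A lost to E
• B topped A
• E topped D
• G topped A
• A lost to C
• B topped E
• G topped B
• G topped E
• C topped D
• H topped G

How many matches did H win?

H's results: beat A, B, C, D, E, F, G; lost to no one.
That is 7 wins.

7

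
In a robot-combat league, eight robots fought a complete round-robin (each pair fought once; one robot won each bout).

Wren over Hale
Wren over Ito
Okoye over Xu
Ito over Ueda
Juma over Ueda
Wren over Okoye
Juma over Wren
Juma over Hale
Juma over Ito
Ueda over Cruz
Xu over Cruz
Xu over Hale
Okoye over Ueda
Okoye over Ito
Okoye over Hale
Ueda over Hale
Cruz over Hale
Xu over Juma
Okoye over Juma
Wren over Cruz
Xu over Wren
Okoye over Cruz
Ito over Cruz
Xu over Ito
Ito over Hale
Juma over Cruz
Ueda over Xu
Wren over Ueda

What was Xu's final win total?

5

Xu's results: beat Wren, Ito, Hale, Juma, Cruz; lost to Ueda, Okoye.
That is 5 wins.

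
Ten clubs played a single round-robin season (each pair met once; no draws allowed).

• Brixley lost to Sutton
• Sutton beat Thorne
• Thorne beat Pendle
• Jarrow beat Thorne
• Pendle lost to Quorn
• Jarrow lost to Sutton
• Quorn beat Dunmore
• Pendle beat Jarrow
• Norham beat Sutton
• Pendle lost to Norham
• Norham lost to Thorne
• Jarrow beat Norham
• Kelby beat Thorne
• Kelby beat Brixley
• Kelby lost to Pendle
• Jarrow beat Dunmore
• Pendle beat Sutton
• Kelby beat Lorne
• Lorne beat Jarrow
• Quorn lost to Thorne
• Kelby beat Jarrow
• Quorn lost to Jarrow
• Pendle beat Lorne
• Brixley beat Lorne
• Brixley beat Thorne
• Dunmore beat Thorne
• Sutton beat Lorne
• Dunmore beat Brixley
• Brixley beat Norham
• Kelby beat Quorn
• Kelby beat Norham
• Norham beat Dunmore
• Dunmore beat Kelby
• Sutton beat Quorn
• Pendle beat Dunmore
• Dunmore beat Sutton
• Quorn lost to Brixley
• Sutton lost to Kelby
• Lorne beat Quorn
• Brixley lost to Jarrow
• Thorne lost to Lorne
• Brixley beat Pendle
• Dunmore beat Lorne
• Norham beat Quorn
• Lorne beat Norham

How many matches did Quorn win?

2

Quorn's results: beat Dunmore, Pendle; lost to Thorne, Brixley, Jarrow, Norham, Lorne, Kelby, Sutton.
That is 2 wins.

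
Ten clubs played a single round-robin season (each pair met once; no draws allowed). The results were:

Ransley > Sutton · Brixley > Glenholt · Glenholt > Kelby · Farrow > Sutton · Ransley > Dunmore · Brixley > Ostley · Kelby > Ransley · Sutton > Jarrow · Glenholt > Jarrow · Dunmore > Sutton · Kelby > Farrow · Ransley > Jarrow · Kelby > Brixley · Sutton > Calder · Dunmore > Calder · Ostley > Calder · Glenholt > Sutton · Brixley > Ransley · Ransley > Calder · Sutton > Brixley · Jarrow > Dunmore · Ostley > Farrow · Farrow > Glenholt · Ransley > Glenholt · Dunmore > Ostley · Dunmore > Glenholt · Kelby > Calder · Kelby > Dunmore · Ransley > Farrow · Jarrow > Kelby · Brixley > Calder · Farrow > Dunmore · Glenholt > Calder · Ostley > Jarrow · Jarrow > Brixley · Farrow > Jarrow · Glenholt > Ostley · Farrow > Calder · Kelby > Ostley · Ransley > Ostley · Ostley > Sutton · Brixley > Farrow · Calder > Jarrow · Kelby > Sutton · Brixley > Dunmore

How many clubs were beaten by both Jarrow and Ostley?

0

Jarrow beat: Dunmore, Kelby, Brixley.
Ostley beat: Farrow, Sutton, Calder, Jarrow.
No one was beaten by both.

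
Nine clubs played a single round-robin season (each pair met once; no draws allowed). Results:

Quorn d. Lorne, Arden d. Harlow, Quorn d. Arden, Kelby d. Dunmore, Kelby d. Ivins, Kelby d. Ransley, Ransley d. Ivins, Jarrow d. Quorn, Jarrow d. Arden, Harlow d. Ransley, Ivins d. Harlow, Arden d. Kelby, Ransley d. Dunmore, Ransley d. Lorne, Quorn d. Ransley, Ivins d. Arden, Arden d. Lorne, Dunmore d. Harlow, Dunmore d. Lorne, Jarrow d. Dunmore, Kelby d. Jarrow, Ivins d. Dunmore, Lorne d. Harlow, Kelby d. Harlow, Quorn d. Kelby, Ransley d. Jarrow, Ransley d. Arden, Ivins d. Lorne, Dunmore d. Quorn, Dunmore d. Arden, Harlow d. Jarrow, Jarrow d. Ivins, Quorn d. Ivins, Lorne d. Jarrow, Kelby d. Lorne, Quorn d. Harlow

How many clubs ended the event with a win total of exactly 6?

Win totals: Lorne 2, Ivins 4, Harlow 2, Dunmore 4, Quorn 6, Arden 3, Jarrow 4, Kelby 6, Ransley 5.
Exactly 6: Quorn, Kelby — 2 clubs.

2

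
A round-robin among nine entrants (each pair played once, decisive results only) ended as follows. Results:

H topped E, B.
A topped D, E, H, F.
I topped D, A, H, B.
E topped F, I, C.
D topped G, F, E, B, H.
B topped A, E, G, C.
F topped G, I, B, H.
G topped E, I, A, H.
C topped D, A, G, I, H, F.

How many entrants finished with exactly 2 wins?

1

Win totals: A 4, B 4, C 6, D 5, E 3, F 4, G 4, H 2, I 4.
Exactly 2: H — 1 entrant.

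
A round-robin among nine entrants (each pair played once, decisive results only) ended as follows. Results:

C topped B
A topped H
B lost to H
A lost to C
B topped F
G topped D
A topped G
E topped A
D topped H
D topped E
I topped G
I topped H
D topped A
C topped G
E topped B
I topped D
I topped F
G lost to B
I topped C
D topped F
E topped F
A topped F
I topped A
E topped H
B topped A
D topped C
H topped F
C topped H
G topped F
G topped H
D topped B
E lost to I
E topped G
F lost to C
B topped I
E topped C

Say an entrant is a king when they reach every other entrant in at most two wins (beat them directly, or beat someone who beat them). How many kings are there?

A cannot reach C, E, I in two steps.
B reaches everyone (king).
C cannot reach E in two steps.
D reaches everyone (king).
E reaches everyone (king).
F cannot reach A, B, C, D, E, G, H, I in two steps.
G cannot reach I in two steps.
H cannot reach C, D, E in two steps.
I reaches everyone (king).
Kings: B, D, E, I — 4.

4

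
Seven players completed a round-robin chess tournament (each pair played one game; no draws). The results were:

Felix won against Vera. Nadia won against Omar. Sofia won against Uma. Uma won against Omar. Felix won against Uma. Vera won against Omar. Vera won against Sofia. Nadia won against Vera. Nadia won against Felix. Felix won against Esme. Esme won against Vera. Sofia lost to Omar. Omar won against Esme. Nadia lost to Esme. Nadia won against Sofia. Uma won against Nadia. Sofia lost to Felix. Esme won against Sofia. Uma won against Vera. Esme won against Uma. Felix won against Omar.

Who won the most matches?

Felix

Win totals: Uma 3, Nadia 4, Esme 4, Vera 2, Omar 2, Felix 5, Sofia 1.
Felix leads with 5 wins (next highest: 4).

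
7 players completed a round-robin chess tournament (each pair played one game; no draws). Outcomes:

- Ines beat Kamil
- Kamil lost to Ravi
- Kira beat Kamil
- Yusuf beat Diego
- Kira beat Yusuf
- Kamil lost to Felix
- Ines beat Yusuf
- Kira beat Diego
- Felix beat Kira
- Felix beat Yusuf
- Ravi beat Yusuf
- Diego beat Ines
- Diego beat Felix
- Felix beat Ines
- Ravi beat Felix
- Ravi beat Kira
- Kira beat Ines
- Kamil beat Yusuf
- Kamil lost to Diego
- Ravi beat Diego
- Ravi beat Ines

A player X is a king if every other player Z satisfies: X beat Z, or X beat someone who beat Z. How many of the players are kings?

Diego cannot reach Ravi in two steps.
Yusuf cannot reach Ravi, Kira in two steps.
Kamil cannot reach Ravi, Ines, Kira, Felix in two steps.
Ravi reaches everyone (king).
Ines cannot reach Ravi, Kira, Felix in two steps.
Kira cannot reach Ravi in two steps.
Felix cannot reach Ravi in two steps.
Kings: Ravi — 1.

1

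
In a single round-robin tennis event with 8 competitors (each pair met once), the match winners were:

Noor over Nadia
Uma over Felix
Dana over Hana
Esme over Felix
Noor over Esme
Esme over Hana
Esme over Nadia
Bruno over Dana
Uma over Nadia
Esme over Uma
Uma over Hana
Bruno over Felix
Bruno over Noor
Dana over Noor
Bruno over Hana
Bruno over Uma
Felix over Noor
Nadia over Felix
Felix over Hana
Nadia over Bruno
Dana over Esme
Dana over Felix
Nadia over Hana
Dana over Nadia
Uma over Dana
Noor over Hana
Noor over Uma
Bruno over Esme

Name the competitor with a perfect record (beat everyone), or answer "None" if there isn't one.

None

Highest win total is Bruno with 6 (out of 7 possible).
Bruno lost to Nadia, so no competitor went undefeated.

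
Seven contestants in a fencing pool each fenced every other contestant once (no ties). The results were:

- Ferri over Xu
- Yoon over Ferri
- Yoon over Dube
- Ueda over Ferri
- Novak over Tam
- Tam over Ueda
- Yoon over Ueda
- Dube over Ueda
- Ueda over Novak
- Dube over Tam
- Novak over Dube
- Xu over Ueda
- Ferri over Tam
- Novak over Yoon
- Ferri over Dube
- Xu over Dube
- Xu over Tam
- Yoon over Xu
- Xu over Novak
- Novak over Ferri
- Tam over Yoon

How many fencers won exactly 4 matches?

3

Win totals: Ferri 3, Xu 4, Yoon 4, Ueda 2, Novak 4, Dube 2, Tam 2.
Exactly 4: Xu, Yoon, Novak — 3 fencers.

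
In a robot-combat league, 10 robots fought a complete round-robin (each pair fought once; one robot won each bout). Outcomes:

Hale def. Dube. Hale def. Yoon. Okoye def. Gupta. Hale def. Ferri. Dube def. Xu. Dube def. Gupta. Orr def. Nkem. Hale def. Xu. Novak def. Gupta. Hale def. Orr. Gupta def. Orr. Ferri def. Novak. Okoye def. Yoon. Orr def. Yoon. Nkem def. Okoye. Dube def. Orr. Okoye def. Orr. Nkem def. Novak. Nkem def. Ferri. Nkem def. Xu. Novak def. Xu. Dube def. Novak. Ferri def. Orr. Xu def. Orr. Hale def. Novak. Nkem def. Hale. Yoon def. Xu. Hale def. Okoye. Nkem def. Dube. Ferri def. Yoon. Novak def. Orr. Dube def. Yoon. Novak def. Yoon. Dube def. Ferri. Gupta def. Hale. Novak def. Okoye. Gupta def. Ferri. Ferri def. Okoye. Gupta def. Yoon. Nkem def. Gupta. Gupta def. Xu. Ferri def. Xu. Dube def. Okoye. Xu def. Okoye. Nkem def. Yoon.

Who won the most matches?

Win totals: Orr 2, Novak 5, Ferri 5, Gupta 5, Yoon 1, Dube 7, Xu 2, Nkem 8, Okoye 3, Hale 7.
Nkem leads with 8 wins (next highest: 7).

Nkem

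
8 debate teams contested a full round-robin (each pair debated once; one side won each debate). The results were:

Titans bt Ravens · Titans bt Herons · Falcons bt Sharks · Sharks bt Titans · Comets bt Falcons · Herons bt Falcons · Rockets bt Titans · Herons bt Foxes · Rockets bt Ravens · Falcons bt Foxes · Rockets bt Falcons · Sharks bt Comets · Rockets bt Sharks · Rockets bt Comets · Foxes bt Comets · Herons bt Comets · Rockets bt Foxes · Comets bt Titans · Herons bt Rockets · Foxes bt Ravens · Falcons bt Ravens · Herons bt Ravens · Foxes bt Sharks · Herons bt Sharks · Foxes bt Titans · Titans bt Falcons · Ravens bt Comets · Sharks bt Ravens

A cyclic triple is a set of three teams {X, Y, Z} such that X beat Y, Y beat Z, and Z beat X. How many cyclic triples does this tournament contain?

Win totals: Falcons 3, Foxes 4, Herons 6, Sharks 3, Rockets 6, Comets 2, Titans 3, Ravens 1.
A team with w wins dominates both others in C(w,2) triples; summing gives 3 + 6 + 15 + 3 + 15 + 1 + 3 + 0 = 46 transitive triples.
Total triples C(8,3) = 56, so cyclic triples = 56 − 46 = 10.

10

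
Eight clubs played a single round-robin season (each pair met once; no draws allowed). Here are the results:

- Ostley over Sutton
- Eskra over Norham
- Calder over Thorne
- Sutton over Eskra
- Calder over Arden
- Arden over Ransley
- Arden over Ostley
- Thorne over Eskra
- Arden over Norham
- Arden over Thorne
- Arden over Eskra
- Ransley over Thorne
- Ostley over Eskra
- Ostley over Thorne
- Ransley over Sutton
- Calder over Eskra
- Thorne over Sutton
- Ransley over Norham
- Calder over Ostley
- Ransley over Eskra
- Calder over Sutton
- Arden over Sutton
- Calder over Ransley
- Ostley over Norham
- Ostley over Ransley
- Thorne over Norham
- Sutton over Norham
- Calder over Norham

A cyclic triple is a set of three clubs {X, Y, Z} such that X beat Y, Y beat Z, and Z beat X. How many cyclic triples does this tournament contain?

Win totals: Eskra 1, Norham 0, Calder 7, Sutton 2, Arden 6, Ransley 4, Ostley 5, Thorne 3.
A club with w wins dominates both others in C(w,2) triples; summing gives 0 + 0 + 21 + 1 + 15 + 6 + 10 + 3 = 56 transitive triples.
Total triples C(8,3) = 56, so cyclic triples = 56 − 56 = 0.

0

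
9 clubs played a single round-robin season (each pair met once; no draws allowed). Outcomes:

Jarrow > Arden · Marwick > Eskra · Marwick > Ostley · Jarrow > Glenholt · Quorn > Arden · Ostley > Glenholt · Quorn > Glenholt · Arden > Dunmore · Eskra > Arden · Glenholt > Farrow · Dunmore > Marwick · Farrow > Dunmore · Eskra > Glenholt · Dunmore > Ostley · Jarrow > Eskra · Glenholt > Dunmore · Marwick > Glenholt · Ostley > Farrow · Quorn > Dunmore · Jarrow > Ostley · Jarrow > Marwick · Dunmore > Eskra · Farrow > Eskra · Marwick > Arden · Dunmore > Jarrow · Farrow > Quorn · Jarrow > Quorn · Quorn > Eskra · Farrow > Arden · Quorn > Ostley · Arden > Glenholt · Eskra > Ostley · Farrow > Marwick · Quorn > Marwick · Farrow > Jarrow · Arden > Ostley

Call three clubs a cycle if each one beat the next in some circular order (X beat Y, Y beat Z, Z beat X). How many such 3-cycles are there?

19

Win totals: Arden 3, Eskra 3, Glenholt 2, Jarrow 6, Farrow 6, Quorn 6, Dunmore 4, Marwick 4, Ostley 2.
A club with w wins dominates both others in C(w,2) triples; summing gives 3 + 3 + 1 + 15 + 15 + 15 + 6 + 6 + 1 = 65 transitive triples.
Total triples C(9,3) = 84, so cyclic triples = 84 − 65 = 19.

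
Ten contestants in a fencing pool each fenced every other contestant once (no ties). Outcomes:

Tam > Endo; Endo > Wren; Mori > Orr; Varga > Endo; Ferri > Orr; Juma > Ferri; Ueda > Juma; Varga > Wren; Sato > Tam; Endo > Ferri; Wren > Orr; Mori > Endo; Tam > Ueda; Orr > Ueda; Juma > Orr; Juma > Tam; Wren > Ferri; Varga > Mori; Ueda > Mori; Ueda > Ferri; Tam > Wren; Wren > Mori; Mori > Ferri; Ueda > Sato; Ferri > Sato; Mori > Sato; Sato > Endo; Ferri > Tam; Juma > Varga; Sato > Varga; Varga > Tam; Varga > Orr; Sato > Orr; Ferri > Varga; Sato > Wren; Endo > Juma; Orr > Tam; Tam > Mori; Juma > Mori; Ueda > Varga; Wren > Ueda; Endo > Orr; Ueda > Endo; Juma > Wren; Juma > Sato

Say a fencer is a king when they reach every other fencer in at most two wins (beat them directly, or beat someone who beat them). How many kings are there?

9

Juma reaches everyone (king).
Sato reaches everyone (king).
Ueda reaches everyone (king).
Mori reaches everyone (king).
Wren reaches everyone (king).
Ferri cannot reach Juma in two steps.
Endo reaches everyone (king).
Varga reaches everyone (king).
Orr reaches everyone (king).
Tam reaches everyone (king).
Kings: Juma, Sato, Ueda, Mori, Wren, Endo, Varga, Orr, Tam — 9.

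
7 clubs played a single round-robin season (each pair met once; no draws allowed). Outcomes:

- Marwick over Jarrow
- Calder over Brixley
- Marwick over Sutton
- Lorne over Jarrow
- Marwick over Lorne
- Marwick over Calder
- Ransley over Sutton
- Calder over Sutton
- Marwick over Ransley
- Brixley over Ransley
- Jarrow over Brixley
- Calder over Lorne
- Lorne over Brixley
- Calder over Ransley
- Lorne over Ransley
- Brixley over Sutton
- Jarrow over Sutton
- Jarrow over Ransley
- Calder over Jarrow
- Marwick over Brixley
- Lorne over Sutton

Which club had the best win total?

Marwick

Win totals: Ransley 1, Lorne 4, Marwick 6, Calder 5, Sutton 0, Jarrow 3, Brixley 2.
Marwick leads with 6 wins (next highest: 5).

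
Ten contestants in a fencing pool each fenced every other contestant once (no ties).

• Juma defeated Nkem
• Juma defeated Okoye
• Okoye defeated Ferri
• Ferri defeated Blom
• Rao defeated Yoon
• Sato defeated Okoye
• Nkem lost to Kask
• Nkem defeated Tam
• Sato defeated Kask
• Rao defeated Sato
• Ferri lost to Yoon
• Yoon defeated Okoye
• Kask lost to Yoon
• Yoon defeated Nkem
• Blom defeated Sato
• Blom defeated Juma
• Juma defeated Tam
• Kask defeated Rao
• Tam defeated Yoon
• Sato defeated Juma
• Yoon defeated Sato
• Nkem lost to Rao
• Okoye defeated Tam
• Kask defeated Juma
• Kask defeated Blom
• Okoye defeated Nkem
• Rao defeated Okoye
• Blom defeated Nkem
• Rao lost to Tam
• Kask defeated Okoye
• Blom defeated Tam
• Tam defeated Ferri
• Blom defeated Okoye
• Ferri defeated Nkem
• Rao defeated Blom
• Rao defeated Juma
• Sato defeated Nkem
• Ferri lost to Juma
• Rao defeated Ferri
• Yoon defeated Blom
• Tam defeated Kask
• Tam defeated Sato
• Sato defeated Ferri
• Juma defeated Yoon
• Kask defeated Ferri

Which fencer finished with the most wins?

Rao

Win totals: Nkem 1, Sato 5, Okoye 3, Blom 5, Ferri 2, Rao 7, Kask 6, Yoon 6, Juma 5, Tam 5.
Rao leads with 7 wins (next highest: 6).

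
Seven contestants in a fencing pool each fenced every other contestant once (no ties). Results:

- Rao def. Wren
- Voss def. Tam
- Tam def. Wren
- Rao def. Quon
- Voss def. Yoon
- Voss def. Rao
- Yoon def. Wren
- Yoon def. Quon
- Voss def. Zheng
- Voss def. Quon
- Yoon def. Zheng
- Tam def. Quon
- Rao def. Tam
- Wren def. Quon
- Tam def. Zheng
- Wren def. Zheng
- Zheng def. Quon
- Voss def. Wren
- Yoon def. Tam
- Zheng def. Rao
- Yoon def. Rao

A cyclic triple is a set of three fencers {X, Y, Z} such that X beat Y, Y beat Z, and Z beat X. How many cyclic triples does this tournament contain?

Win totals: Zheng 2, Quon 0, Yoon 5, Rao 3, Wren 2, Tam 3, Voss 6.
A fencer with w wins dominates both others in C(w,2) triples; summing gives 1 + 0 + 10 + 3 + 1 + 3 + 15 = 33 transitive triples.
Total triples C(7,3) = 35, so cyclic triples = 35 − 33 = 2.

2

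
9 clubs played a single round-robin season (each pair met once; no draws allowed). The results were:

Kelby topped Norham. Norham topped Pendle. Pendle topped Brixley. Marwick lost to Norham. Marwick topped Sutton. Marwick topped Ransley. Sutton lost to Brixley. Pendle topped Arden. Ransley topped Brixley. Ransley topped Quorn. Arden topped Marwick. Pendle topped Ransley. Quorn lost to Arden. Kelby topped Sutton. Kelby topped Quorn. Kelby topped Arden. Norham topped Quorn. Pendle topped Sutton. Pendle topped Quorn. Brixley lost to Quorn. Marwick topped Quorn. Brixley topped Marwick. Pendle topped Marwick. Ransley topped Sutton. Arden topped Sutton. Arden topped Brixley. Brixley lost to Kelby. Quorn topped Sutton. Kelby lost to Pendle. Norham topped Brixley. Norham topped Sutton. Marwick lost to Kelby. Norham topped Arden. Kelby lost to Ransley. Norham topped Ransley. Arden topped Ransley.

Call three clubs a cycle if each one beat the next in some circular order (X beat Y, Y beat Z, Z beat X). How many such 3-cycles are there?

6

Win totals: Marwick 3, Ransley 4, Sutton 0, Norham 7, Pendle 7, Arden 5, Quorn 2, Brixley 2, Kelby 6.
A club with w wins dominates both others in C(w,2) triples; summing gives 3 + 6 + 0 + 21 + 21 + 10 + 1 + 1 + 15 = 78 transitive triples.
Total triples C(9,3) = 84, so cyclic triples = 84 − 78 = 6.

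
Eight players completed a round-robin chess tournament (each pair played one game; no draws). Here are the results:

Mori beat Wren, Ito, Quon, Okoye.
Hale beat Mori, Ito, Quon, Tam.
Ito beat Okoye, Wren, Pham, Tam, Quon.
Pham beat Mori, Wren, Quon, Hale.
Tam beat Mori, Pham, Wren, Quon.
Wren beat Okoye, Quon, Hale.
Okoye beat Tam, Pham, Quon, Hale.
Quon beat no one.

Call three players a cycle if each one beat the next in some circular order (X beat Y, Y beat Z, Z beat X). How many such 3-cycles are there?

13

Win totals: Wren 3, Mori 4, Tam 4, Pham 4, Hale 4, Okoye 4, Ito 5, Quon 0.
A player with w wins dominates both others in C(w,2) triples; summing gives 3 + 6 + 6 + 6 + 6 + 6 + 10 + 0 = 43 transitive triples.
Total triples C(8,3) = 56, so cyclic triples = 56 − 43 = 13.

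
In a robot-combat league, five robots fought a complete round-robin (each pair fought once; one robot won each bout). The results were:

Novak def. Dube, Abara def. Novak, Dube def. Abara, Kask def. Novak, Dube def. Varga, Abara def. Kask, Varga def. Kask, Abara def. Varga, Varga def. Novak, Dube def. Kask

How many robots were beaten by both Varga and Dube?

Varga beat: Kask, Novak.
Dube beat: Kask, Varga, Abara.
Both beat: Kask — 1.

1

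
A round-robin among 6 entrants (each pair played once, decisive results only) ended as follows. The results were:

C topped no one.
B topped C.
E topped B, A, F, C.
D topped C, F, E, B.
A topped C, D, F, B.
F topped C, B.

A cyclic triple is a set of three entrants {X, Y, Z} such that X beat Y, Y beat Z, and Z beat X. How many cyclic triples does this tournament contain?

1

Of the C(6,3) = 20 triples, the cyclic ones are: {A, D, E}.
That is 1.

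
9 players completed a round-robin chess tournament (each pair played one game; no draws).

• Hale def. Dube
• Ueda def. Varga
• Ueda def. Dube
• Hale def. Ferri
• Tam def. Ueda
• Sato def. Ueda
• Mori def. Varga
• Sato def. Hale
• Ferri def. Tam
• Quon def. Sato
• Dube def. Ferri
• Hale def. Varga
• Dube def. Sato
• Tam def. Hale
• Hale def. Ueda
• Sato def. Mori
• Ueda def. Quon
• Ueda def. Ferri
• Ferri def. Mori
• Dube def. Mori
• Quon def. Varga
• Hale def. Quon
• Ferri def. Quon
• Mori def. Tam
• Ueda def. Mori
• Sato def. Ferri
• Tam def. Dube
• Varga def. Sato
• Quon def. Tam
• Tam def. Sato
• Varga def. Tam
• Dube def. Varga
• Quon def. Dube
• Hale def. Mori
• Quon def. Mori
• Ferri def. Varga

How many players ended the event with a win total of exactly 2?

2

Win totals: Tam 4, Dube 4, Ferri 4, Ueda 5, Varga 2, Hale 6, Sato 4, Quon 5, Mori 2.
Exactly 2: Varga, Mori — 2 players.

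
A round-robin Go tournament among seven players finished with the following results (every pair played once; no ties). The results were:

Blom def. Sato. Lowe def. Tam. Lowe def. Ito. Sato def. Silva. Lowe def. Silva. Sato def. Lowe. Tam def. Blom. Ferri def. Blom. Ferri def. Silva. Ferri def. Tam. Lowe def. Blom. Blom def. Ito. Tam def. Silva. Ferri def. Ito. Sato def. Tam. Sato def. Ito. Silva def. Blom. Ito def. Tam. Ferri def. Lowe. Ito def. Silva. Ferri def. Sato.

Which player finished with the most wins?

Ferri

Win totals: Ferri 6, Silva 1, Ito 2, Tam 2, Lowe 4, Blom 2, Sato 4.
Ferri leads with 6 wins (next highest: 4).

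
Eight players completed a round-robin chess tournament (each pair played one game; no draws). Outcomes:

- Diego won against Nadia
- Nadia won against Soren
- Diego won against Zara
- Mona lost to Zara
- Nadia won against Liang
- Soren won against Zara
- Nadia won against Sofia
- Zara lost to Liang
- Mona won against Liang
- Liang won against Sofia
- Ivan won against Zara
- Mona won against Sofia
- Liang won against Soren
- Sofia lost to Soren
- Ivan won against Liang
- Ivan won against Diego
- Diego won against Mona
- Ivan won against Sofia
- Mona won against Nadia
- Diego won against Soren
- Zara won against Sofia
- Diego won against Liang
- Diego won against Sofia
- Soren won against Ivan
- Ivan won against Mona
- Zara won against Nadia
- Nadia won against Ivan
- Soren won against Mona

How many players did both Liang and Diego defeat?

3

Liang beat: Sofia, Zara, Soren.
Diego beat: Nadia, Sofia, Mona, Zara, Liang, Soren.
Both beat: Sofia, Zara, Soren — 3.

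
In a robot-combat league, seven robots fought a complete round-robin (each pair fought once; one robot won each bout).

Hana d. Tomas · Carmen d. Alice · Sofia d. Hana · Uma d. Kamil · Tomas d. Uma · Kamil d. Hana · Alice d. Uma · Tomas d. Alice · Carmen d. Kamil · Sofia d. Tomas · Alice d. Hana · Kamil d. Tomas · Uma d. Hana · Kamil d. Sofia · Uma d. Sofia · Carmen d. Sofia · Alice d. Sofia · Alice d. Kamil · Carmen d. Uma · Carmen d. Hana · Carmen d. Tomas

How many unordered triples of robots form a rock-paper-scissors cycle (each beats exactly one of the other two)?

Win totals: Alice 4, Hana 1, Carmen 6, Tomas 2, Uma 3, Kamil 3, Sofia 2.
A robot with w wins dominates both others in C(w,2) triples; summing gives 6 + 0 + 15 + 1 + 3 + 3 + 1 = 29 transitive triples.
Total triples C(7,3) = 35, so cyclic triples = 35 − 29 = 6.

6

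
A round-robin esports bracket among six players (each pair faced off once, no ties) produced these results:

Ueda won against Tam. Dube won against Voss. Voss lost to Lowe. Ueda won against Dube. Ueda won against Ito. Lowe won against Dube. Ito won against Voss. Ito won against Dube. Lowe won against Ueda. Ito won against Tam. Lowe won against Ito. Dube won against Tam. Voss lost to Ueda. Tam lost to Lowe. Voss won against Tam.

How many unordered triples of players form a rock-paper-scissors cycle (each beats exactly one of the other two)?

Of the C(6,3) = 20 triples, the cyclic ones are: none.
That is 0.

0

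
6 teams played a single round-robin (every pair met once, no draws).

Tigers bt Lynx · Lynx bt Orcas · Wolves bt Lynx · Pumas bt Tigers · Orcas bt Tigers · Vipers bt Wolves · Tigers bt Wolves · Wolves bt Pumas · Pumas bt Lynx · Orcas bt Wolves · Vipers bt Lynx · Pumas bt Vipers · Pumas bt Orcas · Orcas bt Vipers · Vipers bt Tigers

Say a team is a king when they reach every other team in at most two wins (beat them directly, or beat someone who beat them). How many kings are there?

4

Vipers reaches everyone (king).
Orcas reaches everyone (king).
Wolves reaches everyone (king).
Pumas reaches everyone (king).
Tigers cannot reach Vipers in two steps.
Lynx cannot reach Pumas in two steps.
Kings: Vipers, Orcas, Wolves, Pumas — 4.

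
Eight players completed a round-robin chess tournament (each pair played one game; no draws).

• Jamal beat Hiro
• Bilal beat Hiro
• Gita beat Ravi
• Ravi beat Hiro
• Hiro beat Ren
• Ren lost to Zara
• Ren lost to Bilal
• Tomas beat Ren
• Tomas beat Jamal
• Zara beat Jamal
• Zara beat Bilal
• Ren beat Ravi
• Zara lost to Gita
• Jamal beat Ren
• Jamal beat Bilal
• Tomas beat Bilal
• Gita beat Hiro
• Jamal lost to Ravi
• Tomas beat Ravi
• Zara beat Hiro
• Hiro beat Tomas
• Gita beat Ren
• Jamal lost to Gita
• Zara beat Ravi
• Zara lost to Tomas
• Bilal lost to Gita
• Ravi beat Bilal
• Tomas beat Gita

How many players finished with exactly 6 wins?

2

Win totals: Gita 6, Zara 5, Jamal 3, Bilal 2, Ravi 3, Ren 1, Tomas 6, Hiro 2.
Exactly 6: Gita, Tomas — 2 players.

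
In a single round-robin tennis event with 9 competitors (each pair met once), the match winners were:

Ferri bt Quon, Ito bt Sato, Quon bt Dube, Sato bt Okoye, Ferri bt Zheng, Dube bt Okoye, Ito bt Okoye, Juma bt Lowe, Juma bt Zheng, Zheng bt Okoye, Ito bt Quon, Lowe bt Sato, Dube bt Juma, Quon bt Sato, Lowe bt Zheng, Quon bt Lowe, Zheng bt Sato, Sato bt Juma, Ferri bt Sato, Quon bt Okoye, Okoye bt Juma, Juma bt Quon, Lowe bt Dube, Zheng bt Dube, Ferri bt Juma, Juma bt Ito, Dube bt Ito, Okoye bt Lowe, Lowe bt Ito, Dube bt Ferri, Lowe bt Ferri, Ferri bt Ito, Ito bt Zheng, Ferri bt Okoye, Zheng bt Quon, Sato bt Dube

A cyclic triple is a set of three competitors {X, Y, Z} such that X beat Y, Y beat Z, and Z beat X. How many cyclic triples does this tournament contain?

25

Win totals: Dube 4, Sato 3, Quon 4, Ito 4, Okoye 2, Zheng 4, Juma 4, Ferri 6, Lowe 5.
A competitor with w wins dominates both others in C(w,2) triples; summing gives 6 + 3 + 6 + 6 + 1 + 6 + 6 + 15 + 10 = 59 transitive triples.
Total triples C(9,3) = 84, so cyclic triples = 84 − 59 = 25.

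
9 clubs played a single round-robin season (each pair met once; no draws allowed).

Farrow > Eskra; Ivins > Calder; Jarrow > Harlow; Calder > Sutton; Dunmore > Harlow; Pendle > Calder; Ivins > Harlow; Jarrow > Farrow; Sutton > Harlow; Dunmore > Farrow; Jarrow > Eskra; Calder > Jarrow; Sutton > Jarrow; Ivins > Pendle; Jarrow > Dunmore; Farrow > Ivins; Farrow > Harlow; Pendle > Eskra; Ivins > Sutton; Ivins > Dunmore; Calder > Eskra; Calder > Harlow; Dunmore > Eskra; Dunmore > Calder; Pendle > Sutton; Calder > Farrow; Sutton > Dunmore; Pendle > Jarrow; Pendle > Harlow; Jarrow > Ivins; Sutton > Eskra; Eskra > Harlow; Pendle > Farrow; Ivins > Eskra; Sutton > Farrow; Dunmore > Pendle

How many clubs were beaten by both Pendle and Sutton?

Pendle beat: Sutton, Eskra, Farrow, Calder, Harlow, Jarrow.
Sutton beat: Dunmore, Eskra, Farrow, Harlow, Jarrow.
Both beat: Eskra, Farrow, Harlow, Jarrow — 4.

4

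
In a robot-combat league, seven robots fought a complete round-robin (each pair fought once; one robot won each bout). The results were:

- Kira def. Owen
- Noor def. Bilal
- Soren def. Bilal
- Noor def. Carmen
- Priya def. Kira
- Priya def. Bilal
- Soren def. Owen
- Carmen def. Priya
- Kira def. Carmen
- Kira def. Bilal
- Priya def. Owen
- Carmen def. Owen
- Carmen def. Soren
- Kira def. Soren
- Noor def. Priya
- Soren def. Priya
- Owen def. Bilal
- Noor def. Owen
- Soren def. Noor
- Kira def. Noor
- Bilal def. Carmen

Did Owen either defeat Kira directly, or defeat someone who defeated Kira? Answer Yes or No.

No

Owen did not beat Kira directly.
Owen beat Bilal, but each of them lost to Kira. No two-step path.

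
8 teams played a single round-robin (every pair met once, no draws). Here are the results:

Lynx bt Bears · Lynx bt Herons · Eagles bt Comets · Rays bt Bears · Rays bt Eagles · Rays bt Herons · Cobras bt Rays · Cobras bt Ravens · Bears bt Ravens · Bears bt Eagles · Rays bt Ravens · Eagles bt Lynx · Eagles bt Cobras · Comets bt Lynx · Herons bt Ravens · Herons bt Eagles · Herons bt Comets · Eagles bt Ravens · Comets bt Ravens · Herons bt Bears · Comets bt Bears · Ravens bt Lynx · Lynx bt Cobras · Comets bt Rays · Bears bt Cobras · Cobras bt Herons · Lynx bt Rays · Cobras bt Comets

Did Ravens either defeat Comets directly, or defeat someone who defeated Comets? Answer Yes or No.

Ravens did not beat Comets directly.
Ravens beat Lynx, but each of them lost to Comets. No two-step path.

No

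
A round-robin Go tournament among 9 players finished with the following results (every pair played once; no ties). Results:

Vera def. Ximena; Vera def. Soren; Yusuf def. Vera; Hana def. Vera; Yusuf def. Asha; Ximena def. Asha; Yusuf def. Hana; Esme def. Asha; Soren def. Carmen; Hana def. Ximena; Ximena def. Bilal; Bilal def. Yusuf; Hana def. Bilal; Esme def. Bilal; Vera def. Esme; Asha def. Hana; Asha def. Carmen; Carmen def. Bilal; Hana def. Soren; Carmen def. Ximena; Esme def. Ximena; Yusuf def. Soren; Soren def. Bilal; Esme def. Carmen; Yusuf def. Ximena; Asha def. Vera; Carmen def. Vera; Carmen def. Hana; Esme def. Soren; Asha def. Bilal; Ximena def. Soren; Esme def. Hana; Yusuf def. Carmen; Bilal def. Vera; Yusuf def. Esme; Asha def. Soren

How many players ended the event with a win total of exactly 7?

1

Win totals: Vera 3, Soren 2, Hana 4, Bilal 2, Ximena 3, Asha 5, Carmen 4, Esme 6, Yusuf 7.
Exactly 7: Yusuf — 1 player.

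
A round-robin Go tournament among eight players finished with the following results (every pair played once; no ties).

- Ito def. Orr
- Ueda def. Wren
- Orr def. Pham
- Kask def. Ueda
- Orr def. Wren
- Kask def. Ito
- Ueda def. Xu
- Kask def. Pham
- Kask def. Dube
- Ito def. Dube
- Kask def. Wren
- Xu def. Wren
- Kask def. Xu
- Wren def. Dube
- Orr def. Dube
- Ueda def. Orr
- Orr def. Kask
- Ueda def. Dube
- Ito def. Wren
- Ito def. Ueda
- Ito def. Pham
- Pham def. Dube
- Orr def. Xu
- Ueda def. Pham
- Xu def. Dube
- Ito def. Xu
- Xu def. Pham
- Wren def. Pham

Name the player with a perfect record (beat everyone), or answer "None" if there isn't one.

None

Highest win total is Kask with 6 (out of 7 possible).
Kask lost to Orr, so no player went undefeated.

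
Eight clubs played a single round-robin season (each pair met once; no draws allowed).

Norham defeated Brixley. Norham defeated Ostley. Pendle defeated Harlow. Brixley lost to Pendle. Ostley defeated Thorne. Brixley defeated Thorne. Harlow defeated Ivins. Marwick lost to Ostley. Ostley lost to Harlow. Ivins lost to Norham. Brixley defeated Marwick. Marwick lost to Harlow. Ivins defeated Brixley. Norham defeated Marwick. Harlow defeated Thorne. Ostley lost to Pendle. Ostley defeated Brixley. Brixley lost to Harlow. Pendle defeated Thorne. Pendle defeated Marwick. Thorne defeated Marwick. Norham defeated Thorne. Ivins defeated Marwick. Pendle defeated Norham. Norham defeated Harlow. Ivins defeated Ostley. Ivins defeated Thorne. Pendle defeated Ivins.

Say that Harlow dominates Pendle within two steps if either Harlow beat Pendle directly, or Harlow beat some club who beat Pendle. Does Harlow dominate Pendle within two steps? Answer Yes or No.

No

Harlow did not beat Pendle directly.
Harlow beat Marwick, Ivins, Brixley, Ostley, Thorne, but each of them lost to Pendle. No two-step path.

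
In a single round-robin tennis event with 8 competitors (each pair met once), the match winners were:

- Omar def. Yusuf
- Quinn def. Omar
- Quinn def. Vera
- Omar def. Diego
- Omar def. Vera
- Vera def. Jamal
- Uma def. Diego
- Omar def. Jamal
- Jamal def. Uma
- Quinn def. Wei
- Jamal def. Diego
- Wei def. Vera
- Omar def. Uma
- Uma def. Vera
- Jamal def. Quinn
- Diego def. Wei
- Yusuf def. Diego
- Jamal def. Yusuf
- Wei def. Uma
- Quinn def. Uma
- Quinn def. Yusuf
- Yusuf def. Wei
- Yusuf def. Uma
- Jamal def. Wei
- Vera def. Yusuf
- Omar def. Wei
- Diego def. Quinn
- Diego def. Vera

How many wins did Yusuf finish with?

Yusuf's results: beat Uma, Diego, Wei; lost to Jamal, Quinn, Vera, Omar.
That is 3 wins.

3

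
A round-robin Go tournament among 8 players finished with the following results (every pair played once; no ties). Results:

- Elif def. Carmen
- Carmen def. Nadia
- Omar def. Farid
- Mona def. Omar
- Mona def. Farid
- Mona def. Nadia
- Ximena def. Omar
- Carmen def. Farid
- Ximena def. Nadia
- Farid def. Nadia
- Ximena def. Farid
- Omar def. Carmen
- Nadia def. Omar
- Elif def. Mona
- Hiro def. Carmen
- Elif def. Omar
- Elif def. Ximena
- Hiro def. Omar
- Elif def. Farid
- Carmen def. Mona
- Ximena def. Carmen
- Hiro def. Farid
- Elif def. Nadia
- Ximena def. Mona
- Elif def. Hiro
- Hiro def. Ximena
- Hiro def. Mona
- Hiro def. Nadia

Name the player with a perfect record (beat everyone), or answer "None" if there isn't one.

Elif has 7 wins out of 7 opponents — a perfect record.

Elif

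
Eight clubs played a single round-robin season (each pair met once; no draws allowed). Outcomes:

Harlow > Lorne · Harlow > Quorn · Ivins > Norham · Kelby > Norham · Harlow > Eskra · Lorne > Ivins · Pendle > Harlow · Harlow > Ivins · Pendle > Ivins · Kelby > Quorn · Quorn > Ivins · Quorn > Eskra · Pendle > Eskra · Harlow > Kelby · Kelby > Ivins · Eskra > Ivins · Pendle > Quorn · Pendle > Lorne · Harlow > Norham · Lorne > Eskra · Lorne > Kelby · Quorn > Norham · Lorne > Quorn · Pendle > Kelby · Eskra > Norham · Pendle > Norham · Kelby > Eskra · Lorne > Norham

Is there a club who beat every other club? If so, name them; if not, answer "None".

Pendle

Pendle has 7 wins out of 7 opponents — a perfect record.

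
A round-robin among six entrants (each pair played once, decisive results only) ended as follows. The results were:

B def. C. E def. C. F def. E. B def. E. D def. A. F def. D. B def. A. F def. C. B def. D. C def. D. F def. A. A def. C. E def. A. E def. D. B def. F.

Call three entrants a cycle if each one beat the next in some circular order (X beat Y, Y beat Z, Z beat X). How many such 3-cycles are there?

1

Of the C(6,3) = 20 triples, the cyclic ones are: {A, C, D}.
That is 1.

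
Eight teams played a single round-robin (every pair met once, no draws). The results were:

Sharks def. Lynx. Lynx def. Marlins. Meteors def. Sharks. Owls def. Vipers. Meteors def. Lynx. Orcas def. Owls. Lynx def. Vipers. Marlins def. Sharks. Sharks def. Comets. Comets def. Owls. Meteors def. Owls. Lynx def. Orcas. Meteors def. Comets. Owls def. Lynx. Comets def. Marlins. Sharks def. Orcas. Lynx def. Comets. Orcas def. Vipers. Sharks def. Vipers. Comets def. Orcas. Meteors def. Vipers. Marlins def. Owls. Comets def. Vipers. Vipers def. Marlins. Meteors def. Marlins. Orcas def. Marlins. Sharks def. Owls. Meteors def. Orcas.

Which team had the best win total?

Win totals: Lynx 4, Orcas 3, Marlins 2, Comets 4, Sharks 5, Vipers 1, Meteors 7, Owls 2.
Meteors leads with 7 wins (next highest: 5).

Meteors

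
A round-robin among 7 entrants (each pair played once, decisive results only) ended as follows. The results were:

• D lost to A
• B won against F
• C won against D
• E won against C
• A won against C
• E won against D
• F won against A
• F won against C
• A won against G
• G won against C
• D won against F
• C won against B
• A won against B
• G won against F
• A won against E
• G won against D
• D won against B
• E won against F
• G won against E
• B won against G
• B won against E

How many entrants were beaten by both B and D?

B beat: E, F, G.
D beat: B, F.
Both beat: F — 1.

1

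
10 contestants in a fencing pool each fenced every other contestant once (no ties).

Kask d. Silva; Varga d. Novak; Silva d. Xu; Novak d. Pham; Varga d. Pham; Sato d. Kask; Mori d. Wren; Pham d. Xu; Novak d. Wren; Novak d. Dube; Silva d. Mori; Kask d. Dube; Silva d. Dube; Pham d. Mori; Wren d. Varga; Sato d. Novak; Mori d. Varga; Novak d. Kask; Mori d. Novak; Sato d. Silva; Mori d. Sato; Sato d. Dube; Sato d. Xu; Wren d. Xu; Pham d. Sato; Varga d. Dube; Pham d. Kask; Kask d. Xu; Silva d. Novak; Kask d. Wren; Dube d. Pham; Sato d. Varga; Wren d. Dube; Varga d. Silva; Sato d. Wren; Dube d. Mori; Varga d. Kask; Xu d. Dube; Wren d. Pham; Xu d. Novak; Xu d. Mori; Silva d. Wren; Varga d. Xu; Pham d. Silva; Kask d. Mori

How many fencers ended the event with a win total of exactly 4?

Win totals: Xu 3, Dube 2, Novak 4, Silva 5, Sato 7, Kask 5, Varga 6, Mori 4, Pham 5, Wren 4.
Exactly 4: Novak, Mori, Wren — 3 fencers.

3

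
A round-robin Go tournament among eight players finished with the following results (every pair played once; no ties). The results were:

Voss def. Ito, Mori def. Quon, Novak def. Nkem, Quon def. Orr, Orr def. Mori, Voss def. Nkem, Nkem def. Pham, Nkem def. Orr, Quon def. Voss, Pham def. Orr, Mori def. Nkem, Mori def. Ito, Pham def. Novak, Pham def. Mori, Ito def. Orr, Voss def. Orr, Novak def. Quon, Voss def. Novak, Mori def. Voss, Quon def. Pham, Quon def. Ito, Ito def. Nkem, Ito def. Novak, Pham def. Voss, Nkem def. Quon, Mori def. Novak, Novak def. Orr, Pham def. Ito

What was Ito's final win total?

3

Ito's results: beat Orr, Novak, Nkem; lost to Voss, Pham, Quon, Mori.
That is 3 wins.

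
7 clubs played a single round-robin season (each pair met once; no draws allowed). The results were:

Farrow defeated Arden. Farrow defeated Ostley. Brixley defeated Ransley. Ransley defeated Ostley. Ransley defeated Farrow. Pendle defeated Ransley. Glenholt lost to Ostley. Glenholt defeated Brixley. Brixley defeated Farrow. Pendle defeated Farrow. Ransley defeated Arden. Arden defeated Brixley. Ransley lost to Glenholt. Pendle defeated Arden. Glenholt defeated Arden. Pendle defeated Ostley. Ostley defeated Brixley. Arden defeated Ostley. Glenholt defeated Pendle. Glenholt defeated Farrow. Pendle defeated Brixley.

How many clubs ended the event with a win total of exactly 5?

Win totals: Pendle 5, Brixley 2, Farrow 2, Glenholt 5, Ostley 2, Arden 2, Ransley 3.
Exactly 5: Pendle, Glenholt — 2 clubs.

2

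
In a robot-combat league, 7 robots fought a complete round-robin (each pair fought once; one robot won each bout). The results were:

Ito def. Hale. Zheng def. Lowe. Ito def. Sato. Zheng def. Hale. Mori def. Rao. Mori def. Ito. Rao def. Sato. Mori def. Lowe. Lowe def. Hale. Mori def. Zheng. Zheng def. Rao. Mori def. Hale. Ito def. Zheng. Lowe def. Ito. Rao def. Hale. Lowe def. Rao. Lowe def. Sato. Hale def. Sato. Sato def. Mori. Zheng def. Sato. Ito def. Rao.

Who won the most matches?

Win totals: Ito 4, Zheng 4, Rao 2, Hale 1, Lowe 4, Mori 5, Sato 1.
Mori leads with 5 wins (next highest: 4).

Mori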